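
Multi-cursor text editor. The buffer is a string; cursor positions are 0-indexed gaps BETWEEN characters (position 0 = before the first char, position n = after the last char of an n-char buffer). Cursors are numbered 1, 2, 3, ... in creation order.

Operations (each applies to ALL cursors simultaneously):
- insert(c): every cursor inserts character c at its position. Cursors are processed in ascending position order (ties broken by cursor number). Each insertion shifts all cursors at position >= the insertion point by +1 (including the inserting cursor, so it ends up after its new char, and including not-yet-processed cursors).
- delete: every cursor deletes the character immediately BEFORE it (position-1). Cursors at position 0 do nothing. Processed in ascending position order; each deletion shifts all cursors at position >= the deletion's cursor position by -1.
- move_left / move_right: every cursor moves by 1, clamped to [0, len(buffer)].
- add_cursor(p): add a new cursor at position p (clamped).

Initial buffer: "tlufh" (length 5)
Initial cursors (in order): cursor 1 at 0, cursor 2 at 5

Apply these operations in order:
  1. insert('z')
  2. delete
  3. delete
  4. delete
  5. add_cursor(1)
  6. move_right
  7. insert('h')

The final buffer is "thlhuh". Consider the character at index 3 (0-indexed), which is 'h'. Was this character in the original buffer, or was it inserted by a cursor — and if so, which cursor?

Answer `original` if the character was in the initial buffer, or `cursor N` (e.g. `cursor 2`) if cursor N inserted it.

After op 1 (insert('z')): buffer="ztlufhz" (len 7), cursors c1@1 c2@7, authorship 1.....2
After op 2 (delete): buffer="tlufh" (len 5), cursors c1@0 c2@5, authorship .....
After op 3 (delete): buffer="tluf" (len 4), cursors c1@0 c2@4, authorship ....
After op 4 (delete): buffer="tlu" (len 3), cursors c1@0 c2@3, authorship ...
After op 5 (add_cursor(1)): buffer="tlu" (len 3), cursors c1@0 c3@1 c2@3, authorship ...
After op 6 (move_right): buffer="tlu" (len 3), cursors c1@1 c3@2 c2@3, authorship ...
After op 7 (insert('h')): buffer="thlhuh" (len 6), cursors c1@2 c3@4 c2@6, authorship .1.3.2
Authorship (.=original, N=cursor N): . 1 . 3 . 2
Index 3: author = 3

Answer: cursor 3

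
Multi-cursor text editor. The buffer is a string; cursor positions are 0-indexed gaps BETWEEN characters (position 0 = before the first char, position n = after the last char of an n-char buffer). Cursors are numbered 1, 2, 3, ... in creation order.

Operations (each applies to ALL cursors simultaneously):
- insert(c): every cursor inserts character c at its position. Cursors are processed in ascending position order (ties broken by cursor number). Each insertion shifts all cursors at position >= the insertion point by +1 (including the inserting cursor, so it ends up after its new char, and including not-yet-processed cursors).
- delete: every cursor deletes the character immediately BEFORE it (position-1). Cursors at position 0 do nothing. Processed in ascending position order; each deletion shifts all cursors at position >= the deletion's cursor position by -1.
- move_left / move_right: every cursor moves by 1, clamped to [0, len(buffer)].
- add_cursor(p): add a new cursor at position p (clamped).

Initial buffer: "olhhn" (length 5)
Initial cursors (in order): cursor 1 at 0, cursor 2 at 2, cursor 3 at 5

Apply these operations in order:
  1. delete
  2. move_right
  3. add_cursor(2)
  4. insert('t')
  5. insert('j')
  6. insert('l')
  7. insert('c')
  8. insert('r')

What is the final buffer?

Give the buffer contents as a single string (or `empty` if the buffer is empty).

Answer: otjlcrhttjjllccrrhtjlcr

Derivation:
After op 1 (delete): buffer="ohh" (len 3), cursors c1@0 c2@1 c3@3, authorship ...
After op 2 (move_right): buffer="ohh" (len 3), cursors c1@1 c2@2 c3@3, authorship ...
After op 3 (add_cursor(2)): buffer="ohh" (len 3), cursors c1@1 c2@2 c4@2 c3@3, authorship ...
After op 4 (insert('t')): buffer="othttht" (len 7), cursors c1@2 c2@5 c4@5 c3@7, authorship .1.24.3
After op 5 (insert('j')): buffer="otjhttjjhtj" (len 11), cursors c1@3 c2@8 c4@8 c3@11, authorship .11.2424.33
After op 6 (insert('l')): buffer="otjlhttjjllhtjl" (len 15), cursors c1@4 c2@11 c4@11 c3@15, authorship .111.242424.333
After op 7 (insert('c')): buffer="otjlchttjjllcchtjlc" (len 19), cursors c1@5 c2@14 c4@14 c3@19, authorship .1111.24242424.3333
After op 8 (insert('r')): buffer="otjlcrhttjjllccrrhtjlcr" (len 23), cursors c1@6 c2@17 c4@17 c3@23, authorship .11111.2424242424.33333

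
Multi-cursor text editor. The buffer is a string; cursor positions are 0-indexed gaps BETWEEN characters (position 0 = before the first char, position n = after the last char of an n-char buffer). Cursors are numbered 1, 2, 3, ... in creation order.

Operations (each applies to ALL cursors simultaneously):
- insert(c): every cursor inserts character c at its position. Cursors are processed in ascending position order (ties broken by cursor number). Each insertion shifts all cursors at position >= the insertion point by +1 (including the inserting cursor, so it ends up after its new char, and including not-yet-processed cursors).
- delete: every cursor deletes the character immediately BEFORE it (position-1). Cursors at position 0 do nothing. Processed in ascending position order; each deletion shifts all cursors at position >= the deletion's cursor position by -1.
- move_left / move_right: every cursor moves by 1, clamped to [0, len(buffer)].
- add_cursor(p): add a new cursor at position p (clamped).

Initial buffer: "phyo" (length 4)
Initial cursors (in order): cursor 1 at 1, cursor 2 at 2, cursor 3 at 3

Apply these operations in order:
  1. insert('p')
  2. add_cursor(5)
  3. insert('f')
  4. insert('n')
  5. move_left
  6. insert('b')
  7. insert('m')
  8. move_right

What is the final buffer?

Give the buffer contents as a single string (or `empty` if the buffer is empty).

Answer: ppfbmnhpfbmnyfbmnpfbmno

Derivation:
After op 1 (insert('p')): buffer="pphpypo" (len 7), cursors c1@2 c2@4 c3@6, authorship .1.2.3.
After op 2 (add_cursor(5)): buffer="pphpypo" (len 7), cursors c1@2 c2@4 c4@5 c3@6, authorship .1.2.3.
After op 3 (insert('f')): buffer="ppfhpfyfpfo" (len 11), cursors c1@3 c2@6 c4@8 c3@10, authorship .11.22.433.
After op 4 (insert('n')): buffer="ppfnhpfnyfnpfno" (len 15), cursors c1@4 c2@8 c4@11 c3@14, authorship .111.222.44333.
After op 5 (move_left): buffer="ppfnhpfnyfnpfno" (len 15), cursors c1@3 c2@7 c4@10 c3@13, authorship .111.222.44333.
After op 6 (insert('b')): buffer="ppfbnhpfbnyfbnpfbno" (len 19), cursors c1@4 c2@9 c4@13 c3@17, authorship .1111.2222.4443333.
After op 7 (insert('m')): buffer="ppfbmnhpfbmnyfbmnpfbmno" (len 23), cursors c1@5 c2@11 c4@16 c3@21, authorship .11111.22222.444433333.
After op 8 (move_right): buffer="ppfbmnhpfbmnyfbmnpfbmno" (len 23), cursors c1@6 c2@12 c4@17 c3@22, authorship .11111.22222.444433333.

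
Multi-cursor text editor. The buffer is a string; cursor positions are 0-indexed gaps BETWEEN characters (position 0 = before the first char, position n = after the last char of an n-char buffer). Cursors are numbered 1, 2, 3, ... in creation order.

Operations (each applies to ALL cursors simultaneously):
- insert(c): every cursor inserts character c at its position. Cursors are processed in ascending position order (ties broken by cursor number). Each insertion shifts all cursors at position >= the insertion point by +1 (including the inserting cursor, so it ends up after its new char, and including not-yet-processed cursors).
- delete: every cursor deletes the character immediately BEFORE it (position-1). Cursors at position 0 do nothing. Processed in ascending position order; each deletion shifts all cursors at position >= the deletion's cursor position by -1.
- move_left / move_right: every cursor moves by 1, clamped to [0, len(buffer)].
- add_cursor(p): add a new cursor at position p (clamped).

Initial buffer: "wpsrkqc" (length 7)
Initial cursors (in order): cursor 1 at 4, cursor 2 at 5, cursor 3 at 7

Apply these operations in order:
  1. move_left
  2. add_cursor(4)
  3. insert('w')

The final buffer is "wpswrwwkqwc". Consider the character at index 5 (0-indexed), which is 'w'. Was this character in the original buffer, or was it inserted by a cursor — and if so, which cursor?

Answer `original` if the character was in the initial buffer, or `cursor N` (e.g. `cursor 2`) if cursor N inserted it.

Answer: cursor 2

Derivation:
After op 1 (move_left): buffer="wpsrkqc" (len 7), cursors c1@3 c2@4 c3@6, authorship .......
After op 2 (add_cursor(4)): buffer="wpsrkqc" (len 7), cursors c1@3 c2@4 c4@4 c3@6, authorship .......
After op 3 (insert('w')): buffer="wpswrwwkqwc" (len 11), cursors c1@4 c2@7 c4@7 c3@10, authorship ...1.24..3.
Authorship (.=original, N=cursor N): . . . 1 . 2 4 . . 3 .
Index 5: author = 2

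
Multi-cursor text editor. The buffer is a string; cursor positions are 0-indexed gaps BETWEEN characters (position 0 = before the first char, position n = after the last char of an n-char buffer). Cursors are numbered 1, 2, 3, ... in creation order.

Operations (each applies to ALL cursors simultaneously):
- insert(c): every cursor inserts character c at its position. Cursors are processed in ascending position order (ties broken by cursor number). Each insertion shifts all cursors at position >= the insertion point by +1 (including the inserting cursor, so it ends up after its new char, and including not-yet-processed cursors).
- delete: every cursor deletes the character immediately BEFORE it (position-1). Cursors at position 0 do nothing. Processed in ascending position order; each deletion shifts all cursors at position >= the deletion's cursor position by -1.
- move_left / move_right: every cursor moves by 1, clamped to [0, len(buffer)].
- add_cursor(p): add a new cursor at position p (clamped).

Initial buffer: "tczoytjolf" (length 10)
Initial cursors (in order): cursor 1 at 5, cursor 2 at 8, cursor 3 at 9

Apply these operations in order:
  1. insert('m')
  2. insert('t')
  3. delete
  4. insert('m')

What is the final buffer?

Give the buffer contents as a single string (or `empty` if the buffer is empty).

Answer: tczoymmtjommlmmf

Derivation:
After op 1 (insert('m')): buffer="tczoymtjomlmf" (len 13), cursors c1@6 c2@10 c3@12, authorship .....1...2.3.
After op 2 (insert('t')): buffer="tczoymttjomtlmtf" (len 16), cursors c1@7 c2@12 c3@15, authorship .....11...22.33.
After op 3 (delete): buffer="tczoymtjomlmf" (len 13), cursors c1@6 c2@10 c3@12, authorship .....1...2.3.
After op 4 (insert('m')): buffer="tczoymmtjommlmmf" (len 16), cursors c1@7 c2@12 c3@15, authorship .....11...22.33.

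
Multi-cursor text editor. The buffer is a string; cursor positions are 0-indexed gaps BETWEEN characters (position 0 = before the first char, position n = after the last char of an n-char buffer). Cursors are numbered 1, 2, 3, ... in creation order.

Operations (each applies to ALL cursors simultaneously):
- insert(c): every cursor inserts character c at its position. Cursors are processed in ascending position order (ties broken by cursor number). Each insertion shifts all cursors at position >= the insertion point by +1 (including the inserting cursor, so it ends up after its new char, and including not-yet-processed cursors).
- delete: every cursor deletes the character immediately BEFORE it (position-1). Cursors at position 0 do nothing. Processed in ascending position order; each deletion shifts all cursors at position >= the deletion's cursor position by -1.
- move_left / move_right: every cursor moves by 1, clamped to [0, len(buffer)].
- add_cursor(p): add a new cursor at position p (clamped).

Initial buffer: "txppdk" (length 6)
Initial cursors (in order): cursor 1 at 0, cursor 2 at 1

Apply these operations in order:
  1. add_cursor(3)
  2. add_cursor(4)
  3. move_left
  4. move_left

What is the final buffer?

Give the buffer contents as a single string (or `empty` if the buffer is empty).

After op 1 (add_cursor(3)): buffer="txppdk" (len 6), cursors c1@0 c2@1 c3@3, authorship ......
After op 2 (add_cursor(4)): buffer="txppdk" (len 6), cursors c1@0 c2@1 c3@3 c4@4, authorship ......
After op 3 (move_left): buffer="txppdk" (len 6), cursors c1@0 c2@0 c3@2 c4@3, authorship ......
After op 4 (move_left): buffer="txppdk" (len 6), cursors c1@0 c2@0 c3@1 c4@2, authorship ......

Answer: txppdk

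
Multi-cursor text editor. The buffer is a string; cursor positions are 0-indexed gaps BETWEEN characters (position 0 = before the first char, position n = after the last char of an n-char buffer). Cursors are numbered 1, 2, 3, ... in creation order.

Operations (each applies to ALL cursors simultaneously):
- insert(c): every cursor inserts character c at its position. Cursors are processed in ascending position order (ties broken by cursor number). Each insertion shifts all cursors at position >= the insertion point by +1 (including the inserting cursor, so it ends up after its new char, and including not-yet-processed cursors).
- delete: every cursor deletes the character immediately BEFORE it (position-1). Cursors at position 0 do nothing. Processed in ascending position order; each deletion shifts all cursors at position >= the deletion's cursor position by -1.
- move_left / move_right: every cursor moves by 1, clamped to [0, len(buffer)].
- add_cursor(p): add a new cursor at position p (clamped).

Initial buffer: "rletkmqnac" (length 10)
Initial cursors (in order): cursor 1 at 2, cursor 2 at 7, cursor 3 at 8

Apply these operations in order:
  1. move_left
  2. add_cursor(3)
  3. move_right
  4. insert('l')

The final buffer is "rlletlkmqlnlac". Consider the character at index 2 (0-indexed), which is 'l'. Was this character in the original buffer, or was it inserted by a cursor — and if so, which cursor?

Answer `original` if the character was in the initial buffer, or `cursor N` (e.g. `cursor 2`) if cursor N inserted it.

Answer: cursor 1

Derivation:
After op 1 (move_left): buffer="rletkmqnac" (len 10), cursors c1@1 c2@6 c3@7, authorship ..........
After op 2 (add_cursor(3)): buffer="rletkmqnac" (len 10), cursors c1@1 c4@3 c2@6 c3@7, authorship ..........
After op 3 (move_right): buffer="rletkmqnac" (len 10), cursors c1@2 c4@4 c2@7 c3@8, authorship ..........
After op 4 (insert('l')): buffer="rlletlkmqlnlac" (len 14), cursors c1@3 c4@6 c2@10 c3@12, authorship ..1..4...2.3..
Authorship (.=original, N=cursor N): . . 1 . . 4 . . . 2 . 3 . .
Index 2: author = 1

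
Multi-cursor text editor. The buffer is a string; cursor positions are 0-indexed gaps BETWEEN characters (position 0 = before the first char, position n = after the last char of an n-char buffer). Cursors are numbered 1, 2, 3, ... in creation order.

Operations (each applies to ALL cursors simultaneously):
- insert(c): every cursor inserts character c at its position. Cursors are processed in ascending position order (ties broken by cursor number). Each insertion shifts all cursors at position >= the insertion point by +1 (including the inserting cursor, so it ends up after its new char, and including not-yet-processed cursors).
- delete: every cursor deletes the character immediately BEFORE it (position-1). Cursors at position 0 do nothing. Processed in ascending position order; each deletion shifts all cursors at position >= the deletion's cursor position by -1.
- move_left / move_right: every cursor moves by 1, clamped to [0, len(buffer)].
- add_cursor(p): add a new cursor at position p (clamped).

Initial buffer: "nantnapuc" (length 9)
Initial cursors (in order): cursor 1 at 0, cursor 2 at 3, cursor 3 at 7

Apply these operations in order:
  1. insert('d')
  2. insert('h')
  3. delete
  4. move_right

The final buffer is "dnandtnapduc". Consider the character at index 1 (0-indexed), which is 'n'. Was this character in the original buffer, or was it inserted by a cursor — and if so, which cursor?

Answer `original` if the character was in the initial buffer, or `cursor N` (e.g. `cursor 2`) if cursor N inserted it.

Answer: original

Derivation:
After op 1 (insert('d')): buffer="dnandtnapduc" (len 12), cursors c1@1 c2@5 c3@10, authorship 1...2....3..
After op 2 (insert('h')): buffer="dhnandhtnapdhuc" (len 15), cursors c1@2 c2@7 c3@13, authorship 11...22....33..
After op 3 (delete): buffer="dnandtnapduc" (len 12), cursors c1@1 c2@5 c3@10, authorship 1...2....3..
After op 4 (move_right): buffer="dnandtnapduc" (len 12), cursors c1@2 c2@6 c3@11, authorship 1...2....3..
Authorship (.=original, N=cursor N): 1 . . . 2 . . . . 3 . .
Index 1: author = original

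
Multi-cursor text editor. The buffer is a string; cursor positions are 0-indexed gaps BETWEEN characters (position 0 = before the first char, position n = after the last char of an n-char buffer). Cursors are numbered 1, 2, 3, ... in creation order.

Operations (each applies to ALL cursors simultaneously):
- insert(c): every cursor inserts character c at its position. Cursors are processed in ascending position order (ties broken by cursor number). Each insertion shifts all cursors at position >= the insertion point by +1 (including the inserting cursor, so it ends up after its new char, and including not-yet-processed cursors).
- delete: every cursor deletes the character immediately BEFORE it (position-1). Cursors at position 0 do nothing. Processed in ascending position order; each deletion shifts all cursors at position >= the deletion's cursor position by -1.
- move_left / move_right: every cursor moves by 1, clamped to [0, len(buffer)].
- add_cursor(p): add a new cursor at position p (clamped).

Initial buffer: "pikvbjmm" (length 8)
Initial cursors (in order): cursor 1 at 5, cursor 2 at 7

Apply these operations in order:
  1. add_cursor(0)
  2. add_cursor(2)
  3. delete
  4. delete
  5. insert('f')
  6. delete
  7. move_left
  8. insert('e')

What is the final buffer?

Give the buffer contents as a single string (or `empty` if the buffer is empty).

Answer: eeeekm

Derivation:
After op 1 (add_cursor(0)): buffer="pikvbjmm" (len 8), cursors c3@0 c1@5 c2@7, authorship ........
After op 2 (add_cursor(2)): buffer="pikvbjmm" (len 8), cursors c3@0 c4@2 c1@5 c2@7, authorship ........
After op 3 (delete): buffer="pkvjm" (len 5), cursors c3@0 c4@1 c1@3 c2@4, authorship .....
After op 4 (delete): buffer="km" (len 2), cursors c3@0 c4@0 c1@1 c2@1, authorship ..
After op 5 (insert('f')): buffer="ffkffm" (len 6), cursors c3@2 c4@2 c1@5 c2@5, authorship 34.12.
After op 6 (delete): buffer="km" (len 2), cursors c3@0 c4@0 c1@1 c2@1, authorship ..
After op 7 (move_left): buffer="km" (len 2), cursors c1@0 c2@0 c3@0 c4@0, authorship ..
After op 8 (insert('e')): buffer="eeeekm" (len 6), cursors c1@4 c2@4 c3@4 c4@4, authorship 1234..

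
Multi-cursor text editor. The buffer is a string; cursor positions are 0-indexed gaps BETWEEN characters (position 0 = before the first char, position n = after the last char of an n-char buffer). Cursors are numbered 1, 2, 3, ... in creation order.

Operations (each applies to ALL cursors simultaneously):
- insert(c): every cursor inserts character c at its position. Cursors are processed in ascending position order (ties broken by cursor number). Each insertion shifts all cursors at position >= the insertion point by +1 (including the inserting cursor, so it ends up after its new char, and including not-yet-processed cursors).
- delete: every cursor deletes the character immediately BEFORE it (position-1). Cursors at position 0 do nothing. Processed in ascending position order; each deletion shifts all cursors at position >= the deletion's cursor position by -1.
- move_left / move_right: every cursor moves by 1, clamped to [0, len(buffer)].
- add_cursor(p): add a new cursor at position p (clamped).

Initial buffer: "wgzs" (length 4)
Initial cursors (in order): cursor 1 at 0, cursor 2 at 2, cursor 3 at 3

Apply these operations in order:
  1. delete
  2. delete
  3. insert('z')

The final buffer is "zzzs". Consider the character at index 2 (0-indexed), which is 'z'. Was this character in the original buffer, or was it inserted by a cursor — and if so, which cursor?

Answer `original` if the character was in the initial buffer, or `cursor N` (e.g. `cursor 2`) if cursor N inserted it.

After op 1 (delete): buffer="ws" (len 2), cursors c1@0 c2@1 c3@1, authorship ..
After op 2 (delete): buffer="s" (len 1), cursors c1@0 c2@0 c3@0, authorship .
After op 3 (insert('z')): buffer="zzzs" (len 4), cursors c1@3 c2@3 c3@3, authorship 123.
Authorship (.=original, N=cursor N): 1 2 3 .
Index 2: author = 3

Answer: cursor 3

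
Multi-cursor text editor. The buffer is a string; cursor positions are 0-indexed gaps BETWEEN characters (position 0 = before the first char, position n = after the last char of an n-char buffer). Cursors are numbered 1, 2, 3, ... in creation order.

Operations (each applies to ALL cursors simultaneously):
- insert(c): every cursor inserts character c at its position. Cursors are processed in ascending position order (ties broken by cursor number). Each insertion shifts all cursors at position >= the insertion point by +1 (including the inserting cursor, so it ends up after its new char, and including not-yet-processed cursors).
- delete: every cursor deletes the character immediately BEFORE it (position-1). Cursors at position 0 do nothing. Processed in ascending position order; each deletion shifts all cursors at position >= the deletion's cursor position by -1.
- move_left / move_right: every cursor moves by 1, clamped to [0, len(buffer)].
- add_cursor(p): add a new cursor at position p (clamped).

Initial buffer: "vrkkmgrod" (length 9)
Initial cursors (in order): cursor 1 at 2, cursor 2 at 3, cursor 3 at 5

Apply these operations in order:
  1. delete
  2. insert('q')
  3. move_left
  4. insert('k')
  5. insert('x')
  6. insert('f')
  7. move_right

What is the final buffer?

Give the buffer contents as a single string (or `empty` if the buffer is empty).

Answer: vqkkxxffqkkxfqgrod

Derivation:
After op 1 (delete): buffer="vkgrod" (len 6), cursors c1@1 c2@1 c3@2, authorship ......
After op 2 (insert('q')): buffer="vqqkqgrod" (len 9), cursors c1@3 c2@3 c3@5, authorship .12.3....
After op 3 (move_left): buffer="vqqkqgrod" (len 9), cursors c1@2 c2@2 c3@4, authorship .12.3....
After op 4 (insert('k')): buffer="vqkkqkkqgrod" (len 12), cursors c1@4 c2@4 c3@7, authorship .1122.33....
After op 5 (insert('x')): buffer="vqkkxxqkkxqgrod" (len 15), cursors c1@6 c2@6 c3@10, authorship .112122.333....
After op 6 (insert('f')): buffer="vqkkxxffqkkxfqgrod" (len 18), cursors c1@8 c2@8 c3@13, authorship .11212122.3333....
After op 7 (move_right): buffer="vqkkxxffqkkxfqgrod" (len 18), cursors c1@9 c2@9 c3@14, authorship .11212122.3333....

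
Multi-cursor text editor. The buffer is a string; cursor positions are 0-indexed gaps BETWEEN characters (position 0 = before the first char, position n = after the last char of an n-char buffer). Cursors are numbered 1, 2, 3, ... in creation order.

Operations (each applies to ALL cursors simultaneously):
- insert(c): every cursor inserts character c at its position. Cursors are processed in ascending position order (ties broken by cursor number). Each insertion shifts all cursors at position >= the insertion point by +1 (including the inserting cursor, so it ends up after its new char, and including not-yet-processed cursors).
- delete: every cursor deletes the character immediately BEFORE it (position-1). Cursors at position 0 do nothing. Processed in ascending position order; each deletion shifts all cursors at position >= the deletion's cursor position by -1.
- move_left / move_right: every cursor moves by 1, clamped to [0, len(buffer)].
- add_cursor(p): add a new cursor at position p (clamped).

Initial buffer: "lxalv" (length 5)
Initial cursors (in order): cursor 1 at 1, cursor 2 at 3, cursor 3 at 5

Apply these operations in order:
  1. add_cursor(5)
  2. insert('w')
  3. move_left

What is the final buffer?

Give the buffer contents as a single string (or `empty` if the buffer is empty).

After op 1 (add_cursor(5)): buffer="lxalv" (len 5), cursors c1@1 c2@3 c3@5 c4@5, authorship .....
After op 2 (insert('w')): buffer="lwxawlvww" (len 9), cursors c1@2 c2@5 c3@9 c4@9, authorship .1..2..34
After op 3 (move_left): buffer="lwxawlvww" (len 9), cursors c1@1 c2@4 c3@8 c4@8, authorship .1..2..34

Answer: lwxawlvww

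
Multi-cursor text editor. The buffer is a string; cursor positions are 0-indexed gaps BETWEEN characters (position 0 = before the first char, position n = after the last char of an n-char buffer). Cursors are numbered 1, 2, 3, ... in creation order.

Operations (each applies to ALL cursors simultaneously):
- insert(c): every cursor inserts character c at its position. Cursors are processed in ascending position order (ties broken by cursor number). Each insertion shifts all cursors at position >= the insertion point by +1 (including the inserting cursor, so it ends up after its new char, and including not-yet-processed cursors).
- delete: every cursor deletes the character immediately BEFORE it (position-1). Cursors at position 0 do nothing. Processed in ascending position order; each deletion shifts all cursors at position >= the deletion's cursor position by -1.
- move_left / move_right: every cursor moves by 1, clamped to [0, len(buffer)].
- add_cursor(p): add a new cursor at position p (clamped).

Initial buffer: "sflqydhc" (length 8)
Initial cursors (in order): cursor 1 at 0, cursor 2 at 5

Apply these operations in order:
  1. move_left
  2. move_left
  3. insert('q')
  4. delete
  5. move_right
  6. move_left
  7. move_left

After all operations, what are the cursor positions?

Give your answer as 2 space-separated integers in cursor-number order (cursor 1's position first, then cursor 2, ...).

Answer: 0 2

Derivation:
After op 1 (move_left): buffer="sflqydhc" (len 8), cursors c1@0 c2@4, authorship ........
After op 2 (move_left): buffer="sflqydhc" (len 8), cursors c1@0 c2@3, authorship ........
After op 3 (insert('q')): buffer="qsflqqydhc" (len 10), cursors c1@1 c2@5, authorship 1...2.....
After op 4 (delete): buffer="sflqydhc" (len 8), cursors c1@0 c2@3, authorship ........
After op 5 (move_right): buffer="sflqydhc" (len 8), cursors c1@1 c2@4, authorship ........
After op 6 (move_left): buffer="sflqydhc" (len 8), cursors c1@0 c2@3, authorship ........
After op 7 (move_left): buffer="sflqydhc" (len 8), cursors c1@0 c2@2, authorship ........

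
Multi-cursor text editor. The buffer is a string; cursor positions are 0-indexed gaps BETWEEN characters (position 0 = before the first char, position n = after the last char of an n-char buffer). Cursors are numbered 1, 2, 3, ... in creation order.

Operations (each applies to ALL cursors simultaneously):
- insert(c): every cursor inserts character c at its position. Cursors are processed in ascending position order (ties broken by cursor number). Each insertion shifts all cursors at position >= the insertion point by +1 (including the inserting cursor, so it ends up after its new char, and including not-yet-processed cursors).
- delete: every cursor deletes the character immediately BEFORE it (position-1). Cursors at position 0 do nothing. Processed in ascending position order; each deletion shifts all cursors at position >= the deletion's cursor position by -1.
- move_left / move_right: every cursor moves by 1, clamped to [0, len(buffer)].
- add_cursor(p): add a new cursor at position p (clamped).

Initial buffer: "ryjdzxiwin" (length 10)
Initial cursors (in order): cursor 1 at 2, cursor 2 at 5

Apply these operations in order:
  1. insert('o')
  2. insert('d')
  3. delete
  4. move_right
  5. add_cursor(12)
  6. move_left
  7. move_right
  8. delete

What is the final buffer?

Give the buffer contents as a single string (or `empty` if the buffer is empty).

After op 1 (insert('o')): buffer="ryojdzoxiwin" (len 12), cursors c1@3 c2@7, authorship ..1...2.....
After op 2 (insert('d')): buffer="ryodjdzodxiwin" (len 14), cursors c1@4 c2@9, authorship ..11...22.....
After op 3 (delete): buffer="ryojdzoxiwin" (len 12), cursors c1@3 c2@7, authorship ..1...2.....
After op 4 (move_right): buffer="ryojdzoxiwin" (len 12), cursors c1@4 c2@8, authorship ..1...2.....
After op 5 (add_cursor(12)): buffer="ryojdzoxiwin" (len 12), cursors c1@4 c2@8 c3@12, authorship ..1...2.....
After op 6 (move_left): buffer="ryojdzoxiwin" (len 12), cursors c1@3 c2@7 c3@11, authorship ..1...2.....
After op 7 (move_right): buffer="ryojdzoxiwin" (len 12), cursors c1@4 c2@8 c3@12, authorship ..1...2.....
After op 8 (delete): buffer="ryodzoiwi" (len 9), cursors c1@3 c2@6 c3@9, authorship ..1..2...

Answer: ryodzoiwi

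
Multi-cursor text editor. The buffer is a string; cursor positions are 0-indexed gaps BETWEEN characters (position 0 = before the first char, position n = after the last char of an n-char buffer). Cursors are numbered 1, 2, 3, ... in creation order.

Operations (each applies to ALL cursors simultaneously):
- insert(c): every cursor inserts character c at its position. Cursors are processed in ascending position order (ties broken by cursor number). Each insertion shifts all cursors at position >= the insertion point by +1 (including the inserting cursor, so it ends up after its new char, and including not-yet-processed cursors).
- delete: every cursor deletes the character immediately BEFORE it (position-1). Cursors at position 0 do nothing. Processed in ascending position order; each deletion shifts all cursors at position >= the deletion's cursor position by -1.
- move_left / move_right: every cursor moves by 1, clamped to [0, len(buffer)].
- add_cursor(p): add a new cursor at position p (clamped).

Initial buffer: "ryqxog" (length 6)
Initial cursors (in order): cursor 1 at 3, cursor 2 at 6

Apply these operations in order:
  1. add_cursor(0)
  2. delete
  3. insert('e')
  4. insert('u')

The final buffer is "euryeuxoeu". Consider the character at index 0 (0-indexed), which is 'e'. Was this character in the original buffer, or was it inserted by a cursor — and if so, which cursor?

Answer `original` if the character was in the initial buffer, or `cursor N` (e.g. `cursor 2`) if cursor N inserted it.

Answer: cursor 3

Derivation:
After op 1 (add_cursor(0)): buffer="ryqxog" (len 6), cursors c3@0 c1@3 c2@6, authorship ......
After op 2 (delete): buffer="ryxo" (len 4), cursors c3@0 c1@2 c2@4, authorship ....
After op 3 (insert('e')): buffer="eryexoe" (len 7), cursors c3@1 c1@4 c2@7, authorship 3..1..2
After op 4 (insert('u')): buffer="euryeuxoeu" (len 10), cursors c3@2 c1@6 c2@10, authorship 33..11..22
Authorship (.=original, N=cursor N): 3 3 . . 1 1 . . 2 2
Index 0: author = 3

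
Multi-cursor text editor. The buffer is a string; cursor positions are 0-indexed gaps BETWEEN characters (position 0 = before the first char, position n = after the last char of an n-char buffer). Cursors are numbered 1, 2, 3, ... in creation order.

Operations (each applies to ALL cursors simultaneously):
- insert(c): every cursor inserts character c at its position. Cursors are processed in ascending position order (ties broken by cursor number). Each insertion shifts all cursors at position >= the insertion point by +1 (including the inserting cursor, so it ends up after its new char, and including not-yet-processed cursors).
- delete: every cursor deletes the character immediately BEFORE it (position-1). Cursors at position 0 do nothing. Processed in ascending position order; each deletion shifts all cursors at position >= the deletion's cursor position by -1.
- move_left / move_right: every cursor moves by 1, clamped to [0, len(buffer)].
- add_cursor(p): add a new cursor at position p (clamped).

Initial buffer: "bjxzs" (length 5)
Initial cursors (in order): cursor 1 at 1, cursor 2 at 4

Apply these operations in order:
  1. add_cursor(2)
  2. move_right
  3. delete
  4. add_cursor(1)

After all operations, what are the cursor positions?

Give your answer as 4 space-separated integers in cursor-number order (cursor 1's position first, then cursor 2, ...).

After op 1 (add_cursor(2)): buffer="bjxzs" (len 5), cursors c1@1 c3@2 c2@4, authorship .....
After op 2 (move_right): buffer="bjxzs" (len 5), cursors c1@2 c3@3 c2@5, authorship .....
After op 3 (delete): buffer="bz" (len 2), cursors c1@1 c3@1 c2@2, authorship ..
After op 4 (add_cursor(1)): buffer="bz" (len 2), cursors c1@1 c3@1 c4@1 c2@2, authorship ..

Answer: 1 2 1 1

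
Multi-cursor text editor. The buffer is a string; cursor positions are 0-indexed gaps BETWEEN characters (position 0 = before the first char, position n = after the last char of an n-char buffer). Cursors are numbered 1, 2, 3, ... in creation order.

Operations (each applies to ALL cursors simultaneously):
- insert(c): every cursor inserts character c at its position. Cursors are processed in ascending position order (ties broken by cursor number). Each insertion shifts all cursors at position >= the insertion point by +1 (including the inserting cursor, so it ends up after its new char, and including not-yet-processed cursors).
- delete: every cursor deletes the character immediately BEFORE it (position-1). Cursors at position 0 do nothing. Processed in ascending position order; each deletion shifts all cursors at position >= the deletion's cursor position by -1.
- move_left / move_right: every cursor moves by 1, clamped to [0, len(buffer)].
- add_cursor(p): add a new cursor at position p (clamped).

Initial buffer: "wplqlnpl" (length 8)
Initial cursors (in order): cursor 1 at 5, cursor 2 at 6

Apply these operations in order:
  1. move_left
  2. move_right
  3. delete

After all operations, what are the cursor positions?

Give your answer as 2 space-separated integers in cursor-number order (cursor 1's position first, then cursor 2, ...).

After op 1 (move_left): buffer="wplqlnpl" (len 8), cursors c1@4 c2@5, authorship ........
After op 2 (move_right): buffer="wplqlnpl" (len 8), cursors c1@5 c2@6, authorship ........
After op 3 (delete): buffer="wplqpl" (len 6), cursors c1@4 c2@4, authorship ......

Answer: 4 4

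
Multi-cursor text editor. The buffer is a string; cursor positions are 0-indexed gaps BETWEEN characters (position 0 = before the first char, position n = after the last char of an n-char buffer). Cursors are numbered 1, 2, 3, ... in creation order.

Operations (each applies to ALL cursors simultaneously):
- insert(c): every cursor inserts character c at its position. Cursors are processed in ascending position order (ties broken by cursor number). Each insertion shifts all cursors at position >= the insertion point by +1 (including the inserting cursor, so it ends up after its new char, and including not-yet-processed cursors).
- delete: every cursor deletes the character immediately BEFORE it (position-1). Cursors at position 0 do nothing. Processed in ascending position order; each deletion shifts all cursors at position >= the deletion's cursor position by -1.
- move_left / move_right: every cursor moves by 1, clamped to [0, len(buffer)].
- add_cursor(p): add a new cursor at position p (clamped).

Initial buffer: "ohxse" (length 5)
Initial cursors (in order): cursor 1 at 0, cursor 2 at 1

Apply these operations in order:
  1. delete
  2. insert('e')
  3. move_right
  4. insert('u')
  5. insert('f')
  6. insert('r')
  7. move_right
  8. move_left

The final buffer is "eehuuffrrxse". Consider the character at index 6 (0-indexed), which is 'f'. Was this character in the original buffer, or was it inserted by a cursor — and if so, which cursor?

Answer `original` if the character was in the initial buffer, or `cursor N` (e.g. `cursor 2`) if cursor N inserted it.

After op 1 (delete): buffer="hxse" (len 4), cursors c1@0 c2@0, authorship ....
After op 2 (insert('e')): buffer="eehxse" (len 6), cursors c1@2 c2@2, authorship 12....
After op 3 (move_right): buffer="eehxse" (len 6), cursors c1@3 c2@3, authorship 12....
After op 4 (insert('u')): buffer="eehuuxse" (len 8), cursors c1@5 c2@5, authorship 12.12...
After op 5 (insert('f')): buffer="eehuuffxse" (len 10), cursors c1@7 c2@7, authorship 12.1212...
After op 6 (insert('r')): buffer="eehuuffrrxse" (len 12), cursors c1@9 c2@9, authorship 12.121212...
After op 7 (move_right): buffer="eehuuffrrxse" (len 12), cursors c1@10 c2@10, authorship 12.121212...
After op 8 (move_left): buffer="eehuuffrrxse" (len 12), cursors c1@9 c2@9, authorship 12.121212...
Authorship (.=original, N=cursor N): 1 2 . 1 2 1 2 1 2 . . .
Index 6: author = 2

Answer: cursor 2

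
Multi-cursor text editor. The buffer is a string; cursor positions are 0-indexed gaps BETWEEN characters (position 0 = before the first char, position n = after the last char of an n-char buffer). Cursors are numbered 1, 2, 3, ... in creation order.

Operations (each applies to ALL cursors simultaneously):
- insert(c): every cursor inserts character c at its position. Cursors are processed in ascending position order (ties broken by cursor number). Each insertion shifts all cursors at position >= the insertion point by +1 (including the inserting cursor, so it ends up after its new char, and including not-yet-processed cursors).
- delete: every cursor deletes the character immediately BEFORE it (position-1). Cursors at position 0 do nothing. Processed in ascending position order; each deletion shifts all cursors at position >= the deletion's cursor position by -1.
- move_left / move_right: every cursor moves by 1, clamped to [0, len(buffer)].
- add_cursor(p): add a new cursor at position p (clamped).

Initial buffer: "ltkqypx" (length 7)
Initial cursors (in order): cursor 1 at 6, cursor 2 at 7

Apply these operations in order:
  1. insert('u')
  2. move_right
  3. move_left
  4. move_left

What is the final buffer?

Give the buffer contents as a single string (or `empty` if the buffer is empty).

After op 1 (insert('u')): buffer="ltkqypuxu" (len 9), cursors c1@7 c2@9, authorship ......1.2
After op 2 (move_right): buffer="ltkqypuxu" (len 9), cursors c1@8 c2@9, authorship ......1.2
After op 3 (move_left): buffer="ltkqypuxu" (len 9), cursors c1@7 c2@8, authorship ......1.2
After op 4 (move_left): buffer="ltkqypuxu" (len 9), cursors c1@6 c2@7, authorship ......1.2

Answer: ltkqypuxu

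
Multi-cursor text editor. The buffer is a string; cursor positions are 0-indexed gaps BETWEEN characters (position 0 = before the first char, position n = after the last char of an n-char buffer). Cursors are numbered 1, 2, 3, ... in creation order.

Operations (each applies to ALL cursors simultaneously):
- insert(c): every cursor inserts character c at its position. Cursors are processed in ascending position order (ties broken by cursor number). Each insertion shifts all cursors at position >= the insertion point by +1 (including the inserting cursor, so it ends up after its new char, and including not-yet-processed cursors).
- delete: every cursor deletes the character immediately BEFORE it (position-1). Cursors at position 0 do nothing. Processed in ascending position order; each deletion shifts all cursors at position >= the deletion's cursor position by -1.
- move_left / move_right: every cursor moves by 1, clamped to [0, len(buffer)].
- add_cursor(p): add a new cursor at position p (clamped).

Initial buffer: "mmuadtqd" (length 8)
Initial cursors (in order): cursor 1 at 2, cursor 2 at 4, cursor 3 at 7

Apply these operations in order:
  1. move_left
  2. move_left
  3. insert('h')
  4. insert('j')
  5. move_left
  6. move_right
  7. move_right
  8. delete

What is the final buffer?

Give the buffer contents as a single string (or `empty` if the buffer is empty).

Answer: hjmhjadhjqd

Derivation:
After op 1 (move_left): buffer="mmuadtqd" (len 8), cursors c1@1 c2@3 c3@6, authorship ........
After op 2 (move_left): buffer="mmuadtqd" (len 8), cursors c1@0 c2@2 c3@5, authorship ........
After op 3 (insert('h')): buffer="hmmhuadhtqd" (len 11), cursors c1@1 c2@4 c3@8, authorship 1..2...3...
After op 4 (insert('j')): buffer="hjmmhjuadhjtqd" (len 14), cursors c1@2 c2@6 c3@11, authorship 11..22...33...
After op 5 (move_left): buffer="hjmmhjuadhjtqd" (len 14), cursors c1@1 c2@5 c3@10, authorship 11..22...33...
After op 6 (move_right): buffer="hjmmhjuadhjtqd" (len 14), cursors c1@2 c2@6 c3@11, authorship 11..22...33...
After op 7 (move_right): buffer="hjmmhjuadhjtqd" (len 14), cursors c1@3 c2@7 c3@12, authorship 11..22...33...
After op 8 (delete): buffer="hjmhjadhjqd" (len 11), cursors c1@2 c2@5 c3@9, authorship 11.22..33..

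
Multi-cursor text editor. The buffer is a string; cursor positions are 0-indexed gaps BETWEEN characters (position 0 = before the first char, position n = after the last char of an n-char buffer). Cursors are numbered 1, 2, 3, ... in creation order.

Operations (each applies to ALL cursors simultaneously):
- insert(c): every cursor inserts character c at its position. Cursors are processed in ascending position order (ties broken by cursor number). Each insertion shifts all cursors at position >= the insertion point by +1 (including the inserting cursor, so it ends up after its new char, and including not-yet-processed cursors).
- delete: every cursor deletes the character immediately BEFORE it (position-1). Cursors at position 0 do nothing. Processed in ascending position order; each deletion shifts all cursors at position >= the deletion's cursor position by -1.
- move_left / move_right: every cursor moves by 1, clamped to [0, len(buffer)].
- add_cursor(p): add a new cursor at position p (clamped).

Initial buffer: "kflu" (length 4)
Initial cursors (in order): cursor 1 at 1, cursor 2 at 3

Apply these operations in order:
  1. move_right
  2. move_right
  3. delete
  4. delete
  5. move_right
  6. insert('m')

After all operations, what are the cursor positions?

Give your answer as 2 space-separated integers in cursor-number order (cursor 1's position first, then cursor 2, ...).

After op 1 (move_right): buffer="kflu" (len 4), cursors c1@2 c2@4, authorship ....
After op 2 (move_right): buffer="kflu" (len 4), cursors c1@3 c2@4, authorship ....
After op 3 (delete): buffer="kf" (len 2), cursors c1@2 c2@2, authorship ..
After op 4 (delete): buffer="" (len 0), cursors c1@0 c2@0, authorship 
After op 5 (move_right): buffer="" (len 0), cursors c1@0 c2@0, authorship 
After op 6 (insert('m')): buffer="mm" (len 2), cursors c1@2 c2@2, authorship 12

Answer: 2 2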